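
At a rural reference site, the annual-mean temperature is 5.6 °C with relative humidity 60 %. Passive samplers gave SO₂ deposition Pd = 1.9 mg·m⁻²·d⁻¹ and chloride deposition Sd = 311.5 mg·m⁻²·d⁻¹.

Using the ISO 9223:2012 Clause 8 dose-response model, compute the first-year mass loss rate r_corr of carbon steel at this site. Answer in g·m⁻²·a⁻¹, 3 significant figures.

carbon steel: temperature factor f = +0.150·(-4.4) = -0.6600
  Pd branch = 1.77·Pd^0.52·e^(0.02·RH+f) = 4.241 μm/a
  Sd branch = 0.102·Sd^0.62·e^(0.033·RH+0.04·T) = 32.49 μm/a
  r_corr = 4.241 + 32.49 = 36.73 μm/a
Convert to mass loss: 36.73 μm/a × 7.85 g/cm³ = 288.3 g·m⁻²·a⁻¹

r_corr = 288 g·m⁻²·a⁻¹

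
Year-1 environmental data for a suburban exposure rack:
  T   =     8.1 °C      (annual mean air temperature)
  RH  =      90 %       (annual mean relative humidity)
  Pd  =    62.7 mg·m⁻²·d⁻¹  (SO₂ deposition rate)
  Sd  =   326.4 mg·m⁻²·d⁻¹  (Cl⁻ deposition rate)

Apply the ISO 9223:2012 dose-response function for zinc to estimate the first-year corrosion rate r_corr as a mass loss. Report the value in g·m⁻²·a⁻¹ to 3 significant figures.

r_corr = 47.1 g·m⁻²·a⁻¹

zinc: temperature factor f = +0.038·(-1.9) = -0.0722
  sulphur-dioxide contribution → 4.656 μm/a
  chloride contribution → 1.939 μm/a
  ⇒ r_corr(zinc) = 6.595 μm/a
Convert to mass loss: 6.595 μm/a × 7.14 g/cm³ = 47.09 g·m⁻²·a⁻¹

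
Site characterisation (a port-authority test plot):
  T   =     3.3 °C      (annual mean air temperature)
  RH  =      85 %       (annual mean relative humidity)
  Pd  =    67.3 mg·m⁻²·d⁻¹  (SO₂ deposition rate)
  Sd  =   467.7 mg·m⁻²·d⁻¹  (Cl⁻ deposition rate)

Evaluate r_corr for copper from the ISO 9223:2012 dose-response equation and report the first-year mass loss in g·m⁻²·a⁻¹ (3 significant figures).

r_corr = 21.3 g·m⁻²·a⁻¹

copper: T≤10 °C ⇒ hinge +0.126·(3.3−10) = -0.8442
  sulphur-dioxide contribution → 1.025 μm/a
  chloride contribution → 1.351 μm/a
  total first-year rate 2.377 μm/a
Convert to mass loss: 2.377 μm/a × 8.96 g/cm³ = 21.3 g·m⁻²·a⁻¹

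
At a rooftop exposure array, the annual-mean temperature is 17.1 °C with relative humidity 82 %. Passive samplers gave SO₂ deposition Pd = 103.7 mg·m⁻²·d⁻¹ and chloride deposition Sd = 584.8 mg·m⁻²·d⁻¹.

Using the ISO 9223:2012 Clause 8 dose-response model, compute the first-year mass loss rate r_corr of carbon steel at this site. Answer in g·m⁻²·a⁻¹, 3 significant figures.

r_corr = 1.78e+03 g·m⁻²·a⁻¹

carbon steel: temperature factor f = -0.054·(7.1) = -0.3834
  SO₂ term: 1.77·103.7^0.52·exp(0.02·82-0.3834) = 69.49
  Cl⁻ term: 0.102·584.8^0.62·exp(0.033·82+0.04·17.1) = 157.2
  sum: 69.49 + 157.2 → r_corr = 226.7 μm/a
Convert to mass loss: 226.7 μm/a × 7.85 g/cm³ = 1779 g·m⁻²·a⁻¹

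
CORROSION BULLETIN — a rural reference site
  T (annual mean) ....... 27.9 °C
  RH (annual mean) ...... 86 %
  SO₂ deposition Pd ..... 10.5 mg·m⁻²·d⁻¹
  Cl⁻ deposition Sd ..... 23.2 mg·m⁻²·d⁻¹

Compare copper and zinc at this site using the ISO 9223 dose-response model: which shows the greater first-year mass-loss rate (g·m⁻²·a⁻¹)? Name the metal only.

copper

copper: T>10 °C ⇒ hinge -0.080·(27.9−10) = -1.4320
  SO₂ term: 0.0053·10.5^0.26·exp(0.059·86-1.4320) = 0.3728
  Cl⁻ term: 0.01025·23.2^0.27·exp(0.036·86+0.049·27.9) = 2.078
  sum: 0.3728 + 2.078 → r_corr = 2.451 μm/a
  mass loss = 2.451 μm/a × 8.96 g/cm³ = 21.96 g·m⁻²·a⁻¹
zinc: temperature factor f = -0.071·(17.9) = -1.2709
  Pd branch = 0.0129·Pd^0.44·e^(0.046·RH+f) = 0.5322 μm/a
  Cl⁻ term: 0.0175·23.2^0.57·exp(0.008·86+0.085·27.9) = 2.239
  sum: 0.5322 + 2.239 → r_corr = 2.771 μm/a
  mass loss = 2.771 μm/a × 7.14 g/cm³ = 19.79 g·m⁻²·a⁻¹
Ordering by g·m⁻²·a⁻¹: copper (22) > zinc (19.8)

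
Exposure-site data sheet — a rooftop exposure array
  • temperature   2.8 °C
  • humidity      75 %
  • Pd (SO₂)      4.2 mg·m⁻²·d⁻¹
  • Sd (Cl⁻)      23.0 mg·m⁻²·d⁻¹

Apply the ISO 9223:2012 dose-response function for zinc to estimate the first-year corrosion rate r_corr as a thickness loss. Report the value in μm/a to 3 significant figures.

zinc: T≤10 °C ⇒ hinge +0.038·(2.8−10) = -0.2736
  SO₂ term: 0.0129·4.2^0.44·exp(0.046·75-0.2736) = 0.5812
  Sd branch = 0.0175·Sd^0.57·e^(0.008·RH+0.085·T) = 0.2416 μm/a
  sum: 0.5812 + 0.2416 → r_corr = 0.8228 μm/a

r_corr = 0.823 μm/a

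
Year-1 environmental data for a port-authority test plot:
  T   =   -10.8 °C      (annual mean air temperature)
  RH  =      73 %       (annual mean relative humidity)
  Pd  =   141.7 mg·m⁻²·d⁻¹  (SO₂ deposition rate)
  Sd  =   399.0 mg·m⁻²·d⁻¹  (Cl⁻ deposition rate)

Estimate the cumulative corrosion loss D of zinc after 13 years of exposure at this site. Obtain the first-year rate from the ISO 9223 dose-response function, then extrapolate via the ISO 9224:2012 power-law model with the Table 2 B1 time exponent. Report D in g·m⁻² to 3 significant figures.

zinc: T≤10 °C ⇒ hinge +0.038·(-10.8−10) = -0.7904
  sulphur-dioxide contribution → 1.487 μm/a
  chloride contribution → 0.3807 μm/a
  ⇒ r_corr(zinc) = 1.868 μm/a
Long-term exponent b (ISO 9224 Table 2, B1) = 0.813
  D(13) = 1.868 × 13^0.813 = 1.868 × 8.047 = 15.03 μm
  Mass loss = 15.03 μm × 7.14 g/cm³ = 107.3 g·m⁻²

D(13) = 107 g·m⁻²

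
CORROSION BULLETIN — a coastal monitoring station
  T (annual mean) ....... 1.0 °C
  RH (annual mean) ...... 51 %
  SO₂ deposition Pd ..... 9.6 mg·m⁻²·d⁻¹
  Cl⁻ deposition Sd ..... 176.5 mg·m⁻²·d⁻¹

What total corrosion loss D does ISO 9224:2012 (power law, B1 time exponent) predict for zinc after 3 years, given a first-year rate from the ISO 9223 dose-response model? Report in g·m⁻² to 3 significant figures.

zinc: temperature factor f = +0.038·(-9.0) = -0.3420
  Pd branch = 0.0129·Pd^0.44·e^(0.046·RH+f) = 0.2589 μm/a
  Sd branch = 0.0175·Sd^0.57·e^(0.008·RH+0.085·T) = 0.5468 μm/a
  r_corr = 0.2589 + 0.5468 = 0.8056 μm/a
Long-term exponent b (ISO 9224 Table 2, B1) = 0.813
  D(3) = 0.8056 × 3^0.813 = 0.8056 × 2.443 = 1.968 μm
  Mass loss = 1.968 μm × 7.14 g/cm³ = 14.05 g·m⁻²

D(3) = 14.1 g·m⁻²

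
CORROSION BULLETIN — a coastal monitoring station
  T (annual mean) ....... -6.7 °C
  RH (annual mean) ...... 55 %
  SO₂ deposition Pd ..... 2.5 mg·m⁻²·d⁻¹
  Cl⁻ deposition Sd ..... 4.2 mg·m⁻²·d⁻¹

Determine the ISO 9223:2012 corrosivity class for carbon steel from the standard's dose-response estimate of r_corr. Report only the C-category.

C2

carbon steel: temperature factor f = +0.150·(-16.7) = -2.5050
  sulphur-dioxide contribution → 0.6994 μm/a
  chloride contribution → 1.166 μm/a
  total first-year rate 1.866 μm/a
1.87 μm/a falls in (1.3, 25] for carbon steel → category C2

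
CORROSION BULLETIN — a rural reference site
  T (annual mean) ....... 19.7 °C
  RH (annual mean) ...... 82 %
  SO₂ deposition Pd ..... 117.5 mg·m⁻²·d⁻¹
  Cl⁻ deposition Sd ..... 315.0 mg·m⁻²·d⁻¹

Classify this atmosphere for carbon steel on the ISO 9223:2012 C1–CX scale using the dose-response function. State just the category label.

carbon steel: temperature factor f = -0.054·(9.7) = -0.5238
  Pd branch = 1.77·Pd^0.52·e^(0.02·RH+f) = 64.44 μm/a
  Sd branch = 0.102·Sd^0.62·e^(0.033·RH+0.04·T) = 118.8 μm/a
  r_corr = 64.44 + 118.8 = 183.3 μm/a
183 μm/a falls in (80, 200] for carbon steel → category C5

C5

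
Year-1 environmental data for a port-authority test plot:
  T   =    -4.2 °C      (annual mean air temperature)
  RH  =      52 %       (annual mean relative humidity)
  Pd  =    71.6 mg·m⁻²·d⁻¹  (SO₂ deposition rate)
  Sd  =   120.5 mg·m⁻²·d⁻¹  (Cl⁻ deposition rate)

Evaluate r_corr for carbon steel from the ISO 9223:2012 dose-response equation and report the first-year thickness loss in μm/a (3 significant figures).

r_corr = 14.8 μm/a

carbon steel: temperature factor f = +0.150·(-14.2) = -2.1300
  sulphur-dioxide contribution → 5.485 μm/a
  chloride contribution → 9.356 μm/a
  ⇒ r_corr(carbon steel) = 14.84 μm/a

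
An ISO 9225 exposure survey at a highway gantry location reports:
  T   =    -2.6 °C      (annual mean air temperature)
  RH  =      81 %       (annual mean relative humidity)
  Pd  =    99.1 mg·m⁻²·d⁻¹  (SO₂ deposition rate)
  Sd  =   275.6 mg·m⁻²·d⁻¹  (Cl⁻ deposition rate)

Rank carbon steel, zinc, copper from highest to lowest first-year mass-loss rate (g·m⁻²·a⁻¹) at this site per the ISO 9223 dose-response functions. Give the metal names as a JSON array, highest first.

carbon steel: f(T) = +0.150·(T−10) [T≤10 °C] = -1.8900
  SO₂ term: 1.77·99.1^0.52·exp(0.02·81-1.8900) = 14.75
  Sd branch = 0.102·Sd^0.62·e^(0.033·RH+0.04·T) = 43.38 μm/a
  sum: 14.75 + 43.38 → r_corr = 58.12 μm/a
  mass loss = 58.12 μm/a × 7.85 g/cm³ = 456.3 g·m⁻²·a⁻¹
zinc: temperature factor f = +0.038·(-12.6) = -0.4788
  Pd branch = 0.0129·Pd^0.44·e^(0.046·RH+f) = 2.507 μm/a
  Cl⁻ term: 0.0175·275.6^0.57·exp(0.008·81+0.085·-2.6) = 0.6598
  sum: 2.507 + 0.6598 → r_corr = 3.167 μm/a
  mass loss = 3.167 μm/a × 7.14 g/cm³ = 22.61 g·m⁻²·a⁻¹
copper: temperature factor f = +0.126·(-12.6) = -1.5876
  Pd branch = 0.0053·Pd^0.26·e^(0.059·RH+f) = 0.4259 μm/a
  Cl⁻ term: 0.01025·275.6^0.27·exp(0.036·81+0.049·-2.6) = 0.7598
  r_corr = 0.4259 + 0.7598 = 1.186 μm/a
  mass loss = 1.186 μm/a × 8.96 g/cm³ = 10.62 g·m⁻²·a⁻¹
Ordering by g·m⁻²·a⁻¹: carbon steel (456) > zinc (22.6) > copper (10.6)

["carbon steel", "zinc", "copper"]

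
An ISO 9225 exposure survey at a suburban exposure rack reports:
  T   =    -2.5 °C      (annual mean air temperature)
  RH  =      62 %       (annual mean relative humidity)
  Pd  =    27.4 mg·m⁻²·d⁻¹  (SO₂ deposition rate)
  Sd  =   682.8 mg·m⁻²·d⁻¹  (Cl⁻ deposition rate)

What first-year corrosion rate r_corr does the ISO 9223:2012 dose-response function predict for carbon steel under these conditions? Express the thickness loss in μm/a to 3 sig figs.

carbon steel: temperature factor f = +0.150·(-12.5) = -1.8750
  sulphur-dioxide contribution → 5.246 μm/a
  chloride contribution → 40.83 μm/a
  ⇒ r_corr(carbon steel) = 46.08 μm/a

r_corr = 46.1 μm/a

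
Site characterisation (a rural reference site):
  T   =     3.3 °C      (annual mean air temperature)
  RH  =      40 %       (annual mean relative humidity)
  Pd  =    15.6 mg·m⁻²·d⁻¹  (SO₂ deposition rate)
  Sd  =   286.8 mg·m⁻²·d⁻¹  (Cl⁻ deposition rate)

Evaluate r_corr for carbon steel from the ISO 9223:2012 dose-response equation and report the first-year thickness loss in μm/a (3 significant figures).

r_corr = 20.6 μm/a

carbon steel: T≤10 °C ⇒ hinge +0.150·(3.3−10) = -1.0050
  SO₂ term: 1.77·15.6^0.52·exp(0.02·40-1.0050) = 6.017
  Sd branch = 0.102·Sd^0.62·e^(0.033·RH+0.04·T) = 14.55 μm/a
  sum: 6.017 + 14.55 → r_corr = 20.57 μm/a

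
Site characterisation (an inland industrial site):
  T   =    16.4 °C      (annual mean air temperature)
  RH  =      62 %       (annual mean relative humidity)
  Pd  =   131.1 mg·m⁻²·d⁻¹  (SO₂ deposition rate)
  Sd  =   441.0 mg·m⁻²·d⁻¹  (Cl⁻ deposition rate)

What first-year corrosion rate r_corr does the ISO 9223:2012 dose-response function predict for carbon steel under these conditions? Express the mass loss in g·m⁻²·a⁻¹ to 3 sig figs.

r_corr = 950 g·m⁻²·a⁻¹

carbon steel: f(T) = -0.054·(T−10) [T>10 °C] = -0.3456
  sulphur-dioxide contribution → 54.65 μm/a
  chloride contribution → 66.32 μm/a
  total first-year rate 121 μm/a
Convert to mass loss: 121 μm/a × 7.85 g/cm³ = 949.5 g·m⁻²·a⁻¹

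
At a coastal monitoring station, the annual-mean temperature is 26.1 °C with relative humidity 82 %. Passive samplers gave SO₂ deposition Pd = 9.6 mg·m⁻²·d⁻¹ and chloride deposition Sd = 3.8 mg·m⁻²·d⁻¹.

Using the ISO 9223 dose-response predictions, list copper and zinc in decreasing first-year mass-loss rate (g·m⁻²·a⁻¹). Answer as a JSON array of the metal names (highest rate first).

["copper", "zinc"]

copper: f(T) = -0.080·(T−10) [T>10 °C] = -1.2880
  SO₂ term: 0.0053·9.6^0.26·exp(0.059·82-1.2880) = 0.3322
  Sd branch = 0.01025·Sd^0.27·e^(0.036·RH+0.049·T) = 1.011 μm/a
  sum: 0.3322 + 1.011 → r_corr = 1.343 μm/a
  mass loss = 1.343 μm/a × 8.96 g/cm³ = 12.03 g·m⁻²·a⁻¹
zinc: T>10 °C ⇒ hinge -0.071·(26.1−10) = -1.1431
  SO₂ term: 0.0129·9.6^0.44·exp(0.046·82-1.1431) = 0.4836
  Cl⁻ term: 0.0175·3.8^0.57·exp(0.008·82+0.085·26.1) = 0.6636
  sum: 0.4836 + 0.6636 → r_corr = 1.147 μm/a
  mass loss = 1.147 μm/a × 7.14 g/cm³ = 8.191 g·m⁻²·a⁻¹
Ordering by g·m⁻²·a⁻¹: copper (12) > zinc (8.19)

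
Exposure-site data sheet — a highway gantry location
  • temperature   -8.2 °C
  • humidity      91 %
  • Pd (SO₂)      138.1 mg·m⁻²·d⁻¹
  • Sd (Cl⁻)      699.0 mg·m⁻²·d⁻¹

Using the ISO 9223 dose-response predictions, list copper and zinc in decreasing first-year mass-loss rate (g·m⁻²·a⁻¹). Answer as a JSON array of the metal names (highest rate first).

copper: temperature factor f = +0.126·(-18.2) = -2.2932
  sulphur-dioxide contribution → 0.4136 μm/a
  chloride contribution → 1.064 μm/a
  total first-year rate 1.478 μm/a
  mass loss = 1.478 μm/a × 8.96 g/cm³ = 13.24 g·m⁻²·a⁻¹
zinc: T≤10 °C ⇒ hinge +0.038·(-8.2−10) = -0.6916
  sulphur-dioxide contribution → 3.714 μm/a
  chloride contribution → 0.7548 μm/a
  ⇒ r_corr(zinc) = 4.469 μm/a
  mass loss = 4.469 μm/a × 7.14 g/cm³ = 31.91 g·m⁻²·a⁻¹
Ordering by g·m⁻²·a⁻¹: zinc (31.9) > copper (13.2)

["zinc", "copper"]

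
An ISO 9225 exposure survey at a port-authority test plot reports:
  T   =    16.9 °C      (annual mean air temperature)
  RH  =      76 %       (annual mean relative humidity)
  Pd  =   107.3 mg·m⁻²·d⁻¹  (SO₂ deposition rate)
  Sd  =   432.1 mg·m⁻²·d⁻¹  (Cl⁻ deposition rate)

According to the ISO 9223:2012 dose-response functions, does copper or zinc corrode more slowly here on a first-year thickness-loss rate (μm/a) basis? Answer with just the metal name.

copper: temperature factor f = -0.080·(6.9) = -0.5520
  Pd branch = 0.0053·Pd^0.26·e^(0.059·RH+f) = 0.9118 μm/a
  Cl⁻ term: 0.01025·432.1^0.27·exp(0.036·76+0.049·16.9) = 1.863
  sum: 0.9118 + 1.863 → r_corr = 2.775 μm/a
zinc: T>10 °C ⇒ hinge -0.071·(16.9−10) = -0.4899
  Pd branch = 0.0129·Pd^0.44·e^(0.046·RH+f) = 2.04 μm/a
  Sd branch = 0.0175·Sd^0.57·e^(0.008·RH+0.085·T) = 4.298 μm/a
  sum: 2.04 + 4.298 → r_corr = 6.337 μm/a
Ordering by μm/a: zinc (6.34) > copper (2.77)

copper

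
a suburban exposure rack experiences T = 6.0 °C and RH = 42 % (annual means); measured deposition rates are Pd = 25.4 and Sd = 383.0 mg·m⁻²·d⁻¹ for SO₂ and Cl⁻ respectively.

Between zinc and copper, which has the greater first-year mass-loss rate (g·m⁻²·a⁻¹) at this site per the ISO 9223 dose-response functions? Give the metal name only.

zinc: T≤10 °C ⇒ hinge +0.038·(6.0−10) = -0.1520
  SO₂ term: 0.0129·25.4^0.44·exp(0.046·42-0.1520) = 0.3175
  Sd branch = 0.0175·Sd^0.57·e^(0.008·RH+0.085·T) = 1.21 μm/a
  r_corr = 0.3175 + 1.21 = 1.528 μm/a
  mass loss = 1.528 μm/a × 7.14 g/cm³ = 10.91 g·m⁻²·a⁻¹
copper: temperature factor f = +0.126·(-4.0) = -0.5040
  SO₂ term: 0.0053·25.4^0.26·exp(0.059·42-0.5040) = 0.08848
  Sd branch = 0.01025·Sd^0.27·e^(0.036·RH+0.049·T) = 0.3108 μm/a
  sum: 0.08848 + 0.3108 → r_corr = 0.3993 μm/a
  mass loss = 0.3993 μm/a × 8.96 g/cm³ = 3.578 g·m⁻²·a⁻¹
Ordering by g·m⁻²·a⁻¹: zinc (10.9) > copper (3.58)

zinc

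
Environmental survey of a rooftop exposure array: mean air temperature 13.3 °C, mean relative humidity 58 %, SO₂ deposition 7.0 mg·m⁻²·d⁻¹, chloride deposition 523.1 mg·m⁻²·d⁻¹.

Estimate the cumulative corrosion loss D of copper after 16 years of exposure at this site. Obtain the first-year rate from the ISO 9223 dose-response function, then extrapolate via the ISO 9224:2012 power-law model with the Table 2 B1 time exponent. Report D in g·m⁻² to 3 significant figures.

copper: temperature factor f = -0.080·(3.3) = -0.2640
  sulphur-dioxide contribution → 0.2068 μm/a
  chloride contribution → 0.8602 μm/a
  ⇒ r_corr(copper) = 1.067 μm/a
ISO 9224: D(t) = r_corr · t^b with b = 0.667 (copper, B1)
  D(16) = 1.067 × 16^0.667 = 1.067 × 6.355 = 6.781 μm
  Mass loss = 6.781 μm × 8.96 g/cm³ = 60.76 g·m⁻²

D(16) = 60.8 g·m⁻²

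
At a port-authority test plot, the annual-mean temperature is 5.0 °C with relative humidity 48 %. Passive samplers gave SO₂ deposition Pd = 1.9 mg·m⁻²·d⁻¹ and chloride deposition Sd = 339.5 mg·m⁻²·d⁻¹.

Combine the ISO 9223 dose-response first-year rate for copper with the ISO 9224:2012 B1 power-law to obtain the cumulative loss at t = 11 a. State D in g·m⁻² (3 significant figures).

copper: f(T) = +0.126·(T−10) [T≤10 °C] = -0.6300
  SO₂ term: 0.0053·1.9^0.26·exp(0.059·48-0.6300) = 0.05663
  Sd branch = 0.01025·Sd^0.27·e^(0.036·RH+0.049·T) = 0.3556 μm/a
  r_corr = 0.05663 + 0.3556 = 0.4122 μm/a
Long-term exponent b (ISO 9224 Table 2, B1) = 0.667
  D(11) = 0.4122 × 11^0.667 = 0.4122 × 4.95 = 2.04 μm
  Mass loss = 2.04 μm × 8.96 g/cm³ = 18.28 g·m⁻²

D(11) = 18.3 g·m⁻²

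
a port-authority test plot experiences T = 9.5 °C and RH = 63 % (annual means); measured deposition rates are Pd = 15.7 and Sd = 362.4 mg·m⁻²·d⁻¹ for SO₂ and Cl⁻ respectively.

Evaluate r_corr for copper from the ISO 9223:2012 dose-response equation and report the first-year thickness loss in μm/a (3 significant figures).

r_corr = 1.19 μm/a

copper: f(T) = +0.126·(T−10) [T≤10 °C] = -0.0630
  Pd branch = 0.0053·Pd^0.26·e^(0.059·RH+f) = 0.4189 μm/a
  Sd branch = 0.01025·Sd^0.27·e^(0.036·RH+0.049·T) = 0.7742 μm/a
  r_corr = 0.4189 + 0.7742 = 1.193 μm/a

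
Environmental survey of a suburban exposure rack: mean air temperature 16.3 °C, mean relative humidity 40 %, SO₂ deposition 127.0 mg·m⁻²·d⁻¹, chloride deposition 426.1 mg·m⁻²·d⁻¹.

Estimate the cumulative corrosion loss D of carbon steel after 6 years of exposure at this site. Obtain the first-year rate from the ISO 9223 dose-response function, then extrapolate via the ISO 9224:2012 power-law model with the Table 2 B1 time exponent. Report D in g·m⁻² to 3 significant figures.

carbon steel: temperature factor f = -0.054·(6.3) = -0.3402
  sulphur-dioxide contribution → 34.8 μm/a
  chloride contribution → 31.28 μm/a
  total first-year rate 66.09 μm/a
Long-term exponent b (ISO 9224 Table 2, B1) = 0.523
  D(6) = 66.09 × 6^0.523 = 66.09 × 2.553 = 168.7 μm
  Mass loss = 168.7 μm × 7.85 g/cm³ = 1324 g·m⁻²

D(6) = 1.32e+03 g·m⁻²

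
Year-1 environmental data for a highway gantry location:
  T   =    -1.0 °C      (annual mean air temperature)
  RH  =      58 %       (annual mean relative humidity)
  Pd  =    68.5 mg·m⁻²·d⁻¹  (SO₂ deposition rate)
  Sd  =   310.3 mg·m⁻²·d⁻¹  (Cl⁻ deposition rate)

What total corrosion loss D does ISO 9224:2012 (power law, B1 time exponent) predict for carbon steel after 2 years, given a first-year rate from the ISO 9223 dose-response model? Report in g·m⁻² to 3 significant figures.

carbon steel: temperature factor f = +0.150·(-11.0) = -1.6500
  Pd branch = 1.77·Pd^0.52·e^(0.02·RH+f) = 9.766 μm/a
  Sd branch = 0.102·Sd^0.62·e^(0.033·RH+0.04·T) = 23.3 μm/a
  r_corr = 9.766 + 23.3 = 33.07 μm/a
ISO 9224: D(t) = r_corr · t^b with b = 0.523 (carbon steel, B1)
  D(2) = 33.07 × 2^0.523 = 33.07 × 1.437 = 47.52 μm
  Mass loss = 47.52 μm × 7.85 g/cm³ = 373 g·m⁻²

D(2) = 373 g·m⁻²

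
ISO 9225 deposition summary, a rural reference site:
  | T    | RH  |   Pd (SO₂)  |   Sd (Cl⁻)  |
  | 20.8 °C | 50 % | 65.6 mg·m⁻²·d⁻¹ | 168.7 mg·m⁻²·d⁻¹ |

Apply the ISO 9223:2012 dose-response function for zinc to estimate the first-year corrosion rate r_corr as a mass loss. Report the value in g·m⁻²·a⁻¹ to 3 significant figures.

r_corr = 23.0 g·m⁻²·a⁻¹

zinc: T>10 °C ⇒ hinge -0.071·(20.8−10) = -0.7668
  sulphur-dioxide contribution → 0.3766 μm/a
  chloride contribution → 2.845 μm/a
  ⇒ r_corr(zinc) = 3.221 μm/a
Convert to mass loss: 3.221 μm/a × 7.14 g/cm³ = 23 g·m⁻²·a⁻¹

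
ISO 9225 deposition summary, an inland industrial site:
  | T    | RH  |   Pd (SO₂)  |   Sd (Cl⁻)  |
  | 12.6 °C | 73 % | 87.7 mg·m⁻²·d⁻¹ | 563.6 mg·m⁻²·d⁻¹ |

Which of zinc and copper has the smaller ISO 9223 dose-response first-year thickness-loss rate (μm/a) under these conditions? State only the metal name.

zinc: T>10 °C ⇒ hinge -0.071·(12.6−10) = -0.1846
  Pd branch = 0.0129·Pd^0.44·e^(0.046·RH+f) = 2.206 μm/a
  Cl⁻ term: 0.0175·563.6^0.57·exp(0.008·73+0.085·12.6) = 3.387
  sum: 2.206 + 3.387 → r_corr = 5.594 μm/a
copper: f(T) = -0.080·(T−10) [T>10 °C] = -0.2080
  Pd branch = 0.0053·Pd^0.26·e^(0.059·RH+f) = 1.022 μm/a
  Sd branch = 0.01025·Sd^0.27·e^(0.036·RH+0.049·T) = 1.455 μm/a
  r_corr = 1.022 + 1.455 = 2.478 μm/a
Ordering by μm/a: zinc (5.59) > copper (2.48)

copper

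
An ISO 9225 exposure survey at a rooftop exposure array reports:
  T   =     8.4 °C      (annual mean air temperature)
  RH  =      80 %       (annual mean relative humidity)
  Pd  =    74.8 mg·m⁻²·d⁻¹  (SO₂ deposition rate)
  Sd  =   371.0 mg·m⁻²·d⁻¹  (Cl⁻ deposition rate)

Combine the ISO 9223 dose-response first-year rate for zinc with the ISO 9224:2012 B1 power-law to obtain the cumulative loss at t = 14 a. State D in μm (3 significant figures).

zinc: f(T) = +0.038·(T−10) [T≤10 °C] = -0.0608
  Pd branch = 0.0129·Pd^0.44·e^(0.046·RH+f) = 3.213 μm/a
  Sd branch = 0.0175·Sd^0.57·e^(0.008·RH+0.085·T) = 1.975 μm/a
  r_corr = 3.213 + 1.975 = 5.188 μm/a
ISO 9224: D(t) = r_corr · t^b with b = 0.813 (zinc, B1)
  D(14) = 5.188 × 14^0.813 = 5.188 × 8.547 = 44.34 μm

D(14) = 44.3 μm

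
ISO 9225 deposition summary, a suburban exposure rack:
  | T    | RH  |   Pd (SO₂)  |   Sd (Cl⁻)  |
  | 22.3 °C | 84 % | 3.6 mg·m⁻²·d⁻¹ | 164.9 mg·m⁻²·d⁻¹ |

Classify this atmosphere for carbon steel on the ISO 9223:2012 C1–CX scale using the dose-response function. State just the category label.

carbon steel: temperature factor f = -0.054·(12.3) = -0.6642
  Pd branch = 1.77·Pd^0.52·e^(0.02·RH+f) = 9.515 μm/a
  Sd branch = 0.102·Sd^0.62·e^(0.033·RH+0.04·T) = 94.3 μm/a
  r_corr = 9.515 + 94.3 = 103.8 μm/a
Category bounds: 80…200 μm/a bracket r_corr ⇒ C5

C5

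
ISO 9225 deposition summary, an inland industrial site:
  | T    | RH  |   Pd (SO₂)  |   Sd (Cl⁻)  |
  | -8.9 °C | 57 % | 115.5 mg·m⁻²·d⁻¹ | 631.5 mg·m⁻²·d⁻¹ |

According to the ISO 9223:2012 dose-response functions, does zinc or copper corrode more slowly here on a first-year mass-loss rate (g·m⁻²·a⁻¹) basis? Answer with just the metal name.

zinc: T≤10 °C ⇒ hinge +0.038·(-8.9−10) = -0.7182
  SO₂ term: 0.0129·115.5^0.44·exp(0.046·57-0.7182) = 0.6997
  Sd branch = 0.0175·Sd^0.57·e^(0.008·RH+0.085·T) = 0.5114 μm/a
  sum: 0.6997 + 0.5114 → r_corr = 1.211 μm/a
  mass loss = 1.211 μm/a × 7.14 g/cm³ = 8.647 g·m⁻²·a⁻¹
copper: temperature factor f = +0.126·(-18.9) = -2.3814
  SO₂ term: 0.0053·115.5^0.26·exp(0.059·57-2.3814) = 0.04862
  Cl⁻ term: 0.01025·631.5^0.27·exp(0.036·57+0.049·-8.9) = 0.2942
  r_corr = 0.04862 + 0.2942 = 0.3428 μm/a
  mass loss = 0.3428 μm/a × 8.96 g/cm³ = 3.071 g·m⁻²·a⁻¹
Ordering by g·m⁻²·a⁻¹: zinc (8.65) > copper (3.07)

copper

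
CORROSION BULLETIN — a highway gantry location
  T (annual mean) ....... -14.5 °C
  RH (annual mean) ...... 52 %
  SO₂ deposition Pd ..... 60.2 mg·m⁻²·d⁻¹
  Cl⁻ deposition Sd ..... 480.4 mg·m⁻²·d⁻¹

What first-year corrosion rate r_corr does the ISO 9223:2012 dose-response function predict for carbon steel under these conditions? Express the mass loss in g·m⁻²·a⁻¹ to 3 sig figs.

r_corr = 123 g·m⁻²·a⁻¹

carbon steel: T≤10 °C ⇒ hinge +0.150·(-14.5−10) = -3.6750
  SO₂ term: 1.77·60.2^0.52·exp(0.02·52-3.6750) = 1.069
  Cl⁻ term: 0.102·480.4^0.62·exp(0.033·52+0.04·-14.5) = 14.61
  r_corr = 1.069 + 14.61 = 15.68 μm/a
Convert to mass loss: 15.68 μm/a × 7.85 g/cm³ = 123.1 g·m⁻²·a⁻¹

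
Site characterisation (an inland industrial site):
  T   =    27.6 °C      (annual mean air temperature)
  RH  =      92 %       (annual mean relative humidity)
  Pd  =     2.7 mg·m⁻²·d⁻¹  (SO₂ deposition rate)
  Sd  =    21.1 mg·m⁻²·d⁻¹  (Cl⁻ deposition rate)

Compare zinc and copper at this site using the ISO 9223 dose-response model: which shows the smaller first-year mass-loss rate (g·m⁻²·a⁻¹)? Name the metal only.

zinc

zinc: T>10 °C ⇒ hinge -0.071·(27.6−10) = -1.2496
  sulphur-dioxide contribution → 0.3941 μm/a
  chloride contribution → 2.17 μm/a
  ⇒ r_corr(zinc) = 2.564 μm/a
  mass loss = 2.564 μm/a × 7.14 g/cm³ = 18.3 g·m⁻²·a⁻¹
copper: f(T) = -0.080·(T−10) [T>10 °C] = -1.4080
  sulphur-dioxide contribution → 0.3822 μm/a
  chloride contribution → 2.477 μm/a
  total first-year rate 2.86 μm/a
  mass loss = 2.86 μm/a × 8.96 g/cm³ = 25.62 g·m⁻²·a⁻¹
Ordering by g·m⁻²·a⁻¹: copper (25.6) > zinc (18.3)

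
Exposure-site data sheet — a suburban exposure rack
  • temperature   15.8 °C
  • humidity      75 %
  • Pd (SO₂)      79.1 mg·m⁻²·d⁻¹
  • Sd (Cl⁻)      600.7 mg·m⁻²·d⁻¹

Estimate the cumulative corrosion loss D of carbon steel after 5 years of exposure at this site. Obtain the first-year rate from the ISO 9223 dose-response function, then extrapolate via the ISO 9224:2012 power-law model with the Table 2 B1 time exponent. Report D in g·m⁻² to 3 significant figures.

carbon steel: temperature factor f = -0.054·(5.8) = -0.3132
  sulphur-dioxide contribution → 56.29 μm/a
  chloride contribution → 120.4 μm/a
  ⇒ r_corr(carbon steel) = 176.7 μm/a
Long-term exponent b (ISO 9224 Table 2, B1) = 0.523
  D(5) = 176.7 × 5^0.523 = 176.7 × 2.32 = 410.1 μm
  Mass loss = 410.1 μm × 7.85 g/cm³ = 3219 g·m⁻²

D(5) = 3.22e+03 g·m⁻²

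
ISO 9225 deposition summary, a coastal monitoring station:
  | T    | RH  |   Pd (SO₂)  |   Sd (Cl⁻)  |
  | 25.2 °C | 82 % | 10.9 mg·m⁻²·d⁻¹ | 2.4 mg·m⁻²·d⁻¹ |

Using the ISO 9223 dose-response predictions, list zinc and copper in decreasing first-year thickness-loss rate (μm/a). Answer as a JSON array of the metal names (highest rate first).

zinc: temperature factor f = -0.071·(15.2) = -1.0792
  Pd branch = 0.0129·Pd^0.44·e^(0.046·RH+f) = 0.5452 μm/a
  Sd branch = 0.0175·Sd^0.57·e^(0.008·RH+0.085·T) = 0.4731 μm/a
  sum: 0.5452 + 0.4731 → r_corr = 1.018 μm/a
copper: T>10 °C ⇒ hinge -0.080·(25.2−10) = -1.2160
  Pd branch = 0.0053·Pd^0.26·e^(0.059·RH+f) = 0.369 μm/a
  Cl⁻ term: 0.01025·2.4^0.27·exp(0.036·82+0.049·25.2) = 0.8544
  r_corr = 0.369 + 0.8544 = 1.223 μm/a
Ordering by μm/a: copper (1.22) > zinc (1.02)

["copper", "zinc"]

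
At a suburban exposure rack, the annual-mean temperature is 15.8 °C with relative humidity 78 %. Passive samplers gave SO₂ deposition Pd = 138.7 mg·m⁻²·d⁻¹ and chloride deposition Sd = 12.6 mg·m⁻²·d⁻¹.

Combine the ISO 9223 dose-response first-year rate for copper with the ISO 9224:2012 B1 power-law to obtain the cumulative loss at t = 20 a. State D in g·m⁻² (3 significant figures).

copper: temperature factor f = -0.080·(5.8) = -0.4640
  sulphur-dioxide contribution → 1.198 μm/a
  chloride contribution → 0.7304 μm/a
  total first-year rate 1.928 μm/a
Long-term exponent b (ISO 9224 Table 2, B1) = 0.667
  D(20) = 1.928 × 20^0.667 = 1.928 × 7.375 = 14.22 μm
  Mass loss = 14.22 μm × 8.96 g/cm³ = 127.4 g·m⁻²

D(20) = 127 g·m⁻²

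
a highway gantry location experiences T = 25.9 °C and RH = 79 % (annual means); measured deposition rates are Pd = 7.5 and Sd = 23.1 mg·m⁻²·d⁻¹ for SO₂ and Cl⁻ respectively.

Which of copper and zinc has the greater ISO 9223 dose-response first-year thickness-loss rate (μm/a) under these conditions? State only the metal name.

zinc

copper: temperature factor f = -0.080·(15.9) = -1.2720
  Pd branch = 0.0053·Pd^0.26·e^(0.059·RH+f) = 0.2652 μm/a
  Cl⁻ term: 0.01025·23.1^0.27·exp(0.036·79+0.049·25.9) = 1.463
  sum: 0.2652 + 1.463 → r_corr = 1.728 μm/a
zinc: f(T) = -0.071·(T−10) [T>10 °C] = -1.1289
  Pd branch = 0.0129·Pd^0.44·e^(0.046·RH+f) = 0.3833 μm/a
  Sd branch = 0.0175·Sd^0.57·e^(0.008·RH+0.085·T) = 1.782 μm/a
  r_corr = 0.3833 + 1.782 = 2.165 μm/a
Ordering by μm/a: zinc (2.17) > copper (1.73)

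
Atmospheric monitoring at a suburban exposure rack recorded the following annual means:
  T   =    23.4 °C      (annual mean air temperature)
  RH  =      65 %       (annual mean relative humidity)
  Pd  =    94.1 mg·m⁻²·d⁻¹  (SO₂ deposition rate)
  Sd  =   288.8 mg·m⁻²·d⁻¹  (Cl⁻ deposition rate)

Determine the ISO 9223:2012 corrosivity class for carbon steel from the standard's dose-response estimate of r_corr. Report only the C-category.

C5

carbon steel: f(T) = -0.054·(T−10) [T>10 °C] = -0.7236
  Pd branch = 1.77·Pd^0.52·e^(0.02·RH+f) = 33.46 μm/a
  Sd branch = 0.102·Sd^0.62·e^(0.033·RH+0.04·T) = 74.51 μm/a
  r_corr = 33.46 + 74.51 = 108 μm/a
ISO 9223 Table 2 (carbon steel): 80 < 108 ≤ 200 μm/a ⇒ C5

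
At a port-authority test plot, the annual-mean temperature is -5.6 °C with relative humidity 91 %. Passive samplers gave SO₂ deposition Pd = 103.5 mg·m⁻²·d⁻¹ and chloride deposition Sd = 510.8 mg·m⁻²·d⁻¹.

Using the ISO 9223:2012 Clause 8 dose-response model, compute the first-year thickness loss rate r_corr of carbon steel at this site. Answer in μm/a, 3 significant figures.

carbon steel: T≤10 °C ⇒ hinge +0.150·(-5.6−10) = -2.3400
  sulphur-dioxide contribution → 11.75 μm/a
  chloride contribution → 78.45 μm/a
  ⇒ r_corr(carbon steel) = 90.2 μm/a

r_corr = 90.2 μm/a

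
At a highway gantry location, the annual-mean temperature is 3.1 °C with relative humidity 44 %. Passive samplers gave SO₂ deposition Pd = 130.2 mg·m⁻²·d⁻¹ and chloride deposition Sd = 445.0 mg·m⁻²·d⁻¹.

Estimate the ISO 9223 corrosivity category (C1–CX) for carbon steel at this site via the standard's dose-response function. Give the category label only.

carbon steel: temperature factor f = +0.150·(-6.9) = -1.0350
  Pd branch = 1.77·Pd^0.52·e^(0.02·RH+f) = 19.07 μm/a
  Sd branch = 0.102·Sd^0.62·e^(0.033·RH+0.04·T) = 21.63 μm/a
  r_corr = 19.07 + 21.63 = 40.69 μm/a
Category bounds: 25…50 μm/a bracket r_corr ⇒ C3

C3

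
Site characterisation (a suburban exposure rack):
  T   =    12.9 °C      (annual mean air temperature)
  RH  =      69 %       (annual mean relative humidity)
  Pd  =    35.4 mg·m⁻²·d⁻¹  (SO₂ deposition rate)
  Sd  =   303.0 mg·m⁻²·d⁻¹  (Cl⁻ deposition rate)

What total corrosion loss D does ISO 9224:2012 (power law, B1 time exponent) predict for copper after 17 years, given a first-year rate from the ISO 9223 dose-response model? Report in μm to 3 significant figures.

copper: temperature factor f = -0.080·(2.9) = -0.2320
  SO₂ term: 0.0053·35.4^0.26·exp(0.059·69-0.2320) = 0.6227
  Sd branch = 0.01025·Sd^0.27·e^(0.036·RH+0.049·T) = 1.081 μm/a
  sum: 0.6227 + 1.081 → r_corr = 1.704 μm/a
ISO 9224: D(t) = r_corr · t^b with b = 0.667 (copper, B1)
  D(17) = 1.704 × 17^0.667 = 1.704 × 6.618 = 11.28 μm

D(17) = 11.3 μm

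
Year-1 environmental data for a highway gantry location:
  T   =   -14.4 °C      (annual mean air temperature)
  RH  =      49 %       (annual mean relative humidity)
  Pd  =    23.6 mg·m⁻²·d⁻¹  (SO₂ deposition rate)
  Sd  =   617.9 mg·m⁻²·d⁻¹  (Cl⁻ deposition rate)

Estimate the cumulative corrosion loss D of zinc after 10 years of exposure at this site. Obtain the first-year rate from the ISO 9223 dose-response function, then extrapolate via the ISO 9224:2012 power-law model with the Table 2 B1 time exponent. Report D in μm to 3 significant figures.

zinc: T≤10 °C ⇒ hinge +0.038·(-14.4−10) = -0.9272
  sulphur-dioxide contribution → 0.1954 μm/a
  chloride contribution → 0.2968 μm/a
  total first-year rate 0.4922 μm/a
ISO 9224: D(t) = r_corr · t^b with b = 0.813 (zinc, B1)
  D(10) = 0.4922 × 10^0.813 = 0.4922 × 6.501 = 3.2 μm

D(10) = 3.20 μm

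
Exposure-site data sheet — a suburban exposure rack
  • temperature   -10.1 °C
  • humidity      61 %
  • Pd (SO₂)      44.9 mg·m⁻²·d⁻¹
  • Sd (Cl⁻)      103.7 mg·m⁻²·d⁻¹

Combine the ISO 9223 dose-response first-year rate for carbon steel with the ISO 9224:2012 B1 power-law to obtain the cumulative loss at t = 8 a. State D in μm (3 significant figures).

carbon steel: T≤10 °C ⇒ hinge +0.150·(-10.1−10) = -3.0150
  Pd branch = 1.77·Pd^0.52·e^(0.02·RH+f) = 2.126 μm/a
  Cl⁻ term: 0.102·103.7^0.62·exp(0.033·61+0.04·-10.1) = 9.061
  r_corr = 2.126 + 9.061 = 11.19 μm/a
ISO 9224: D(t) = r_corr · t^b with b = 0.523 (carbon steel, B1)
  D(8) = 11.19 × 8^0.523 = 11.19 × 2.967 = 33.19 μm

D(8) = 33.2 μm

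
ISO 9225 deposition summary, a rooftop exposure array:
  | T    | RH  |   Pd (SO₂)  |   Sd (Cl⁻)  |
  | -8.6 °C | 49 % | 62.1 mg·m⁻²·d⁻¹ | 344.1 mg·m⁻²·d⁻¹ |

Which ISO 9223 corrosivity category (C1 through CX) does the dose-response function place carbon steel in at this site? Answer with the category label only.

carbon steel: f(T) = +0.150·(T−10) [T≤10 °C] = -2.7900
  Pd branch = 1.77·Pd^0.52·e^(0.02·RH+f) = 2.479 μm/a
  Sd branch = 0.102·Sd^0.62·e^(0.033·RH+0.04·T) = 13.62 μm/a
  sum: 2.479 + 13.62 → r_corr = 16.1 μm/a
16.1 μm/a falls in (1.3, 25] for carbon steel → category C2

C2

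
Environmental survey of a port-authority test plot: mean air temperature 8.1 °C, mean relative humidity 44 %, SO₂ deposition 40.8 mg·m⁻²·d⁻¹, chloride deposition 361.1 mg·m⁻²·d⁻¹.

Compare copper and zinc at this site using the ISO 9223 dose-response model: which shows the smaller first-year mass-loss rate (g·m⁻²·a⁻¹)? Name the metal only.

copper: T≤10 °C ⇒ hinge +0.126·(8.1−10) = -0.2394
  Pd branch = 0.0053·Pd^0.26·e^(0.059·RH+f) = 0.1467 μm/a
  Cl⁻ term: 0.01025·361.1^0.27·exp(0.036·44+0.049·8.1) = 0.3644
  r_corr = 0.1467 + 0.3644 = 0.5111 μm/a
  mass loss = 0.5111 μm/a × 8.96 g/cm³ = 4.58 g·m⁻²·a⁻¹
zinc: f(T) = +0.038·(T−10) [T≤10 °C] = -0.0722
  SO₂ term: 0.0129·40.8^0.44·exp(0.046·44-0.0722) = 0.4644
  Sd branch = 0.0175·Sd^0.57·e^(0.008·RH+0.085·T) = 1.422 μm/a
  sum: 0.4644 + 1.422 → r_corr = 1.886 μm/a
  mass loss = 1.886 μm/a × 7.14 g/cm³ = 13.47 g·m⁻²·a⁻¹
Ordering by g·m⁻²·a⁻¹: zinc (13.5) > copper (4.58)

copper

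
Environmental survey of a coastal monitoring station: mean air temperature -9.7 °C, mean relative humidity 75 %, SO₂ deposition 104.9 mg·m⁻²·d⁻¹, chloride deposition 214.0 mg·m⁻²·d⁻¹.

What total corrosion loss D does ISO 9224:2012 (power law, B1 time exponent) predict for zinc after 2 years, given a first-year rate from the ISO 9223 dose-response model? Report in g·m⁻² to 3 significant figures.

zinc: temperature factor f = +0.038·(-19.7) = -0.7486
  sulphur-dioxide contribution → 1.489 μm/a
  chloride contribution → 0.2978 μm/a
  ⇒ r_corr(zinc) = 1.787 μm/a
Long-term exponent b (ISO 9224 Table 2, B1) = 0.813
  D(2) = 1.787 × 2^0.813 = 1.787 × 1.757 = 3.139 μm
  Mass loss = 3.139 μm × 7.14 g/cm³ = 22.41 g·m⁻²

D(2) = 22.4 g·m⁻²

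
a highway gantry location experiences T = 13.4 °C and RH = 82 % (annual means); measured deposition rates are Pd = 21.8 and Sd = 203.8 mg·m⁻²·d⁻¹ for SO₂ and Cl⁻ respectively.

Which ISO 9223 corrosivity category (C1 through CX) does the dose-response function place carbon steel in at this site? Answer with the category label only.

C5

carbon steel: T>10 °C ⇒ hinge -0.054·(13.4−10) = -0.1836
  Pd branch = 1.77·Pd^0.52·e^(0.02·RH+f) = 37.71 μm/a
  Cl⁻ term: 0.102·203.8^0.62·exp(0.033·82+0.04·13.4) = 70.52
  sum: 37.71 + 70.52 → r_corr = 108.2 μm/a
Category bounds: 80…200 μm/a bracket r_corr ⇒ C5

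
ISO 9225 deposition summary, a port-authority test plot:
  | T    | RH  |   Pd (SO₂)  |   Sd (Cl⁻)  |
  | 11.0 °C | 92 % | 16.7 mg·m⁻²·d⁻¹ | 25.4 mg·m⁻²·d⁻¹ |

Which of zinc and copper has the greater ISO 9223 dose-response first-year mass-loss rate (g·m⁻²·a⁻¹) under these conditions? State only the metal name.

copper

zinc: temperature factor f = -0.071·(1.0) = -0.0710
  sulphur-dioxide contribution → 2.856 μm/a
  chloride contribution → 0.5882 μm/a
  ⇒ r_corr(zinc) = 3.444 μm/a
  mass loss = 3.444 μm/a × 7.14 g/cm³ = 24.59 g·m⁻²·a⁻¹
copper: temperature factor f = -0.080·(1.0) = -0.0800
  sulphur-dioxide contribution → 2.316 μm/a
  chloride contribution → 1.155 μm/a
  ⇒ r_corr(copper) = 3.471 μm/a
  mass loss = 3.471 μm/a × 8.96 g/cm³ = 31.1 g·m⁻²·a⁻¹
Ordering by g·m⁻²·a⁻¹: copper (31.1) > zinc (24.6)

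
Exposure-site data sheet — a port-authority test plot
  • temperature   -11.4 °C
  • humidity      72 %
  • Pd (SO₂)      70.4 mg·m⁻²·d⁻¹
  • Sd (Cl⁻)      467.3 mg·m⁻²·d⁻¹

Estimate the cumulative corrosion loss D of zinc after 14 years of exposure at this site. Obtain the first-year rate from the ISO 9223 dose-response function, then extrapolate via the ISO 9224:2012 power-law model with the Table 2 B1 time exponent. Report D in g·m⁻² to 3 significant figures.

zinc: temperature factor f = +0.038·(-21.4) = -0.8132
  sulphur-dioxide contribution → 1.02 μm/a
  chloride contribution → 0.3927 μm/a
  total first-year rate 1.413 μm/a
Long-term exponent b (ISO 9224 Table 2, B1) = 0.813
  D(14) = 1.413 × 14^0.813 = 1.413 × 8.547 = 12.08 μm
  Mass loss = 12.08 μm × 7.14 g/cm³ = 86.23 g·m⁻²

D(14) = 86.2 g·m⁻²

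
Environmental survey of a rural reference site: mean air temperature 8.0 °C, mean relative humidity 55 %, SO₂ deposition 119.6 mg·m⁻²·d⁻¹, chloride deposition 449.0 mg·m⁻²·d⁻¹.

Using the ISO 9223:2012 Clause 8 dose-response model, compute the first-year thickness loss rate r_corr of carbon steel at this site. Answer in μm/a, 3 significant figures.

carbon steel: temperature factor f = +0.150·(-2.0) = -0.3000
  SO₂ term: 1.77·119.6^0.52·exp(0.02·55-0.3000) = 47.41
  Cl⁻ term: 0.102·449.0^0.62·exp(0.033·55+0.04·8.0) = 38.04
  r_corr = 47.41 + 38.04 = 85.44 μm/a

r_corr = 85.4 μm/a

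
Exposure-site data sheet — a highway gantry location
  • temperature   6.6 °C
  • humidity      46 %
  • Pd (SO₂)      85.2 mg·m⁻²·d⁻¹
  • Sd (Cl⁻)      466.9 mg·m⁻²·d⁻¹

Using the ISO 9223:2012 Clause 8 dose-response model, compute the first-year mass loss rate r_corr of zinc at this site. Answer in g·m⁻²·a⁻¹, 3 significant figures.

r_corr = 15.3 g·m⁻²·a⁻¹

zinc: temperature factor f = +0.038·(-3.4) = -0.1292
  SO₂ term: 0.0129·85.2^0.44·exp(0.046·46-0.1292) = 0.665
  Sd branch = 0.0175·Sd^0.57·e^(0.008·RH+0.085·T) = 1.472 μm/a
  sum: 0.665 + 1.472 → r_corr = 2.137 μm/a
Convert to mass loss: 2.137 μm/a × 7.14 g/cm³ = 15.26 g·m⁻²·a⁻¹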